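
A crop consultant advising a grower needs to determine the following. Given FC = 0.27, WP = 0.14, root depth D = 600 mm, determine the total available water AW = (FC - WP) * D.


AW = (FC - WP) * D
   = (0.27 - 0.14) * 600
   = 0.13 * 600
   = 78 mm


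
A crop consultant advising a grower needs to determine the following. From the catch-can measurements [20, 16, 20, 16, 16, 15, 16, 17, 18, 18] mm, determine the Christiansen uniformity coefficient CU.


xbar = 172 / 10 = 17.200
sum|xi - xbar| = 14.400
CU = 100 * (1 - 14.400 / (10 * 17.200))
   = 100 * (1 - 0.0837)
   = 91.63%


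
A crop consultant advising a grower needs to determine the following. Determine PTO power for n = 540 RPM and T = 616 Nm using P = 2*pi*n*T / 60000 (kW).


P = 2*pi*n*T / 60000
  = 2*pi * 540 * 616 / 60000
  = 2090038.76 / 60000
  = 34.83 kW


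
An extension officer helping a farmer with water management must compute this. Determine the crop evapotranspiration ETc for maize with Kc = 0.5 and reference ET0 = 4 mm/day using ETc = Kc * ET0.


ETc = Kc * ET0
    = 0.5 * 4
    = 2 mm/day


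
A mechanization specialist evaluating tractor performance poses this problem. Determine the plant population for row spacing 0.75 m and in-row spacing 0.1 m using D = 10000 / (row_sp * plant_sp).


D = 10000 / (row_sp * plant_sp)
  = 10000 / (0.75 * 0.1)
  = 10000 / 0.0750
  = 133333.33 plants/ha


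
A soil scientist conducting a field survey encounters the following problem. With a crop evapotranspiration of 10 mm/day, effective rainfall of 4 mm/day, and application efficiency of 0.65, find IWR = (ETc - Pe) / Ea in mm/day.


IWR = (ETc - Pe) / Ea
    = (10 - 4) / 0.65
    = 6 / 0.65
    = 9.23 mm/day


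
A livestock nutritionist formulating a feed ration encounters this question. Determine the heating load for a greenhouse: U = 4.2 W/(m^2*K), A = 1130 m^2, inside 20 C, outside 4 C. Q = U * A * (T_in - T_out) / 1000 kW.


dT = 20 - (4) = 16 K
Q = U * A * dT
  = 4.2 * 1130 * 16
  = 75936 W = 75.94 kW


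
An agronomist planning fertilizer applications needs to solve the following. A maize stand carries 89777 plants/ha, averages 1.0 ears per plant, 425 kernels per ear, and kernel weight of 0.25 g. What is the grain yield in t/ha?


Y = density * ears * kernels * kw
  = 89777 * 1.0 * 425 * 0.25 g/ha
  = 9538806.25 g/ha
  = 9538.81 kg/ha = 9.54 t/ha


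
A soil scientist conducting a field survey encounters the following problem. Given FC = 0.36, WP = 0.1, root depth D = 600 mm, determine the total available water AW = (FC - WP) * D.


AW = (FC - WP) * D
   = (0.36 - 0.1) * 600
   = 0.26 * 600
   = 156 mm


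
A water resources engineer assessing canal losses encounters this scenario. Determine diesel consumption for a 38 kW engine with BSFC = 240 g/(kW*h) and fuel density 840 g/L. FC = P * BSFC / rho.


FC = P * BSFC / rho_fuel
   = 38 * 240 / 840
   = 9120 / 840
   = 10.86 L/h


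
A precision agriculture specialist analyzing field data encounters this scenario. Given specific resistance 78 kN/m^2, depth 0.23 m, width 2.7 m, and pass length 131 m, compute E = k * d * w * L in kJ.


E = k * d * w * L
  = 78 * 0.23 * 2.7 * 131
  = 6345.38 kJ


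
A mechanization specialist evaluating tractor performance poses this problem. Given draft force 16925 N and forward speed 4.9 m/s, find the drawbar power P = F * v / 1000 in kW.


P = F * v / 1000
  = 16925 * 4.9 / 1000
  = 82932.50 / 1000
  = 82.93 kW


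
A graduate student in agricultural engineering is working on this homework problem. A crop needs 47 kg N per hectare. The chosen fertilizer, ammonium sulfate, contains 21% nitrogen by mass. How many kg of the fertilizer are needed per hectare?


Rate = N_required / (N_content / 100)
     = 47 / (21 / 100)
     = 47 / 0.21
     = 223.81 kg/ha


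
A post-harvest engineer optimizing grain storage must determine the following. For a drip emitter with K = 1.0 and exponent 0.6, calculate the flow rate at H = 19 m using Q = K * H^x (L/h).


Q = K * H^x
  = 1.0 * 19^0.6
  = 1.0 * 5.8513
  = 5.85 L/h


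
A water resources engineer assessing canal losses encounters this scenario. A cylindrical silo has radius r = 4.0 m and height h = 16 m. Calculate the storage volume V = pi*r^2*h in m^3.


V = pi * r^2 * h
  = pi * 4.0^2 * 16
  = pi * 16 * 16
  = 804.25 m^3


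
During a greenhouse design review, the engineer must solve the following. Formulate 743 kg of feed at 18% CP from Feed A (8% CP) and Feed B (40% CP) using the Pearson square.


parts_A = CP_b - target = 40 - 18 = 22
parts_B = target - CP_a = 18 - 8 = 10
total_parts = 22 + 10 = 32
Feed A = 743 * 22 / 32 = 510.81 kg
Feed B = 743 * 10 / 32 = 232.19 kg

510.81 kg


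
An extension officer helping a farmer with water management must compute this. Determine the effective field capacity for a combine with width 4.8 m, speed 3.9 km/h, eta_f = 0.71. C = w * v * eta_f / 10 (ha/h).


C = w * v * eta_f / 10
  = 4.8 * 3.9 * 0.71 / 10
  = 13.29 / 10
  = 1.33 ha/h


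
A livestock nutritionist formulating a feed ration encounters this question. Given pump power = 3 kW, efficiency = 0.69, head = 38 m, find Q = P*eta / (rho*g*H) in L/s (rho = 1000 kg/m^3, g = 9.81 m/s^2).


Q = (P * 1000 * eta) / (rho * g * H)
  = (3 * 1000 * 0.69) / (1000 * 9.81 * 38)
  = 2070 / 372780
  = 0.00555 m^3/s = 5.55 L/s


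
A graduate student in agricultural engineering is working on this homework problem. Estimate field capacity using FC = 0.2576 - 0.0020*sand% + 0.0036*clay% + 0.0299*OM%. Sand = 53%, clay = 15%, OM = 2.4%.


FC = 0.2576 - 0.0020*53 + 0.0036*15 + 0.0299*2.4
   = 0.2576 - 0.1060 + 0.0540 + 0.0718
   = 0.2774


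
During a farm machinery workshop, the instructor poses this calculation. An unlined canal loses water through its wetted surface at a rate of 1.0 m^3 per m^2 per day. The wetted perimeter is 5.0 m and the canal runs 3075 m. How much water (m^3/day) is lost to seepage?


S = C * P * L
  = 1.0 * 5.0 * 3075
  = 15375 m^3/day


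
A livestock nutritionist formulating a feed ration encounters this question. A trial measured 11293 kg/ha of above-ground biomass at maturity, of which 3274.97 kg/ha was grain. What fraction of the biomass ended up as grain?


HI = grain_yield / biomass
   = 3274.97 / 11293
   = 0.29


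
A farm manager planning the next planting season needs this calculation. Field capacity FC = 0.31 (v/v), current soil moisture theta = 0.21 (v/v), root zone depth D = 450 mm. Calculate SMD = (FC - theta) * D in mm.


SMD = (FC - theta) * D
    = (0.31 - 0.21) * 450
    = 0.100 * 450
    = 45 mm


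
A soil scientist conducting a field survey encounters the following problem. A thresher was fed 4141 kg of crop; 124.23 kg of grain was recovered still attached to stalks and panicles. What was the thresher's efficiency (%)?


eta = (total - unthreshed) / total * 100
    = (4141 - 124.23) / 4141 * 100
    = 4016.77 / 4141 * 100
    = 97%


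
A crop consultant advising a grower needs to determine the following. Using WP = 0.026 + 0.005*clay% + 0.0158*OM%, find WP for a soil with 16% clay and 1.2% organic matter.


WP = 0.026 + 0.005*16 + 0.0158*1.2
   = 0.026 + 0.0800 + 0.0190
   = 0.1250


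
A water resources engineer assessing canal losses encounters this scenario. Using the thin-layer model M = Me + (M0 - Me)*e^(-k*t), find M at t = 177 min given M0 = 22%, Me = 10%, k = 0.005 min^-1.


M = Me + (M0 - Me) * e^(-k*t)
  = 10 + (22 - 10) * e^(-0.005*177)
  = 10 + 12 * e^(-0.885)
  = 10 + 12 * 0.41271
  = 10 + 4.9526
  = 14.95%


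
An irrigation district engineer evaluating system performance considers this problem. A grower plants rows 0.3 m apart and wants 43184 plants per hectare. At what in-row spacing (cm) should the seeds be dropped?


spacing = 10000 / (row_sp * density)
        = 10000 / (0.3 * 43184)
        = 10000 / 12955.20
        = 0.77189 m = 77.19 cm


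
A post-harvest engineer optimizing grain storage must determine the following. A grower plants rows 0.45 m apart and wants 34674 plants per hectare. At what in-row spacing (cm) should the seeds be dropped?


spacing = 10000 / (row_sp * density)
        = 10000 / (0.45 * 34674)
        = 10000 / 15603.30
        = 0.64089 m = 64.09 cm


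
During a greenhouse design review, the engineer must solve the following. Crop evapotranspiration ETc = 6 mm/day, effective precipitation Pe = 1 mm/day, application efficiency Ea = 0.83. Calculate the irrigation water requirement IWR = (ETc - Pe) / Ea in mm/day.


IWR = (ETc - Pe) / Ea
    = (6 - 1) / 0.83
    = 5 / 0.83
    = 6.02 mm/day


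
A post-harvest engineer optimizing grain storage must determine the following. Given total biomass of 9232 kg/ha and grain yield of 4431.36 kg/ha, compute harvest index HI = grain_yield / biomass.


HI = grain_yield / biomass
   = 4431.36 / 9232
   = 0.48


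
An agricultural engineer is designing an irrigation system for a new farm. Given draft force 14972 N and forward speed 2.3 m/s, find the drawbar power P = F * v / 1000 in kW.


P = F * v / 1000
  = 14972 * 2.3 / 1000
  = 34435.60 / 1000
  = 34.44 kW


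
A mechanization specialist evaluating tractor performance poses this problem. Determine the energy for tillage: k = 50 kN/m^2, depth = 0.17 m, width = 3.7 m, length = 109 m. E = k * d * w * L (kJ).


E = k * d * w * L
  = 50 * 0.17 * 3.7 * 109
  = 3428.05 kJ


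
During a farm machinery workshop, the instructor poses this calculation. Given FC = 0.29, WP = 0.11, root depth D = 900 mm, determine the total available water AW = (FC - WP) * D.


AW = (FC - WP) * D
   = (0.29 - 0.11) * 900
   = 0.18 * 900
   = 162 mm


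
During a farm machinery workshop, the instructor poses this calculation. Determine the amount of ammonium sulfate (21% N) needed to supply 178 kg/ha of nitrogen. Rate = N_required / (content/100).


Rate = N_required / (N_content / 100)
     = 178 / (21 / 100)
     = 178 / 0.21
     = 847.62 kg/ha


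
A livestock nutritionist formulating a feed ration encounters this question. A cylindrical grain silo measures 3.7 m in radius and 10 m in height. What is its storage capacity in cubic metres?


V = pi * r^2 * h
  = pi * 3.7^2 * 10
  = pi * 13.69 * 10
  = 430.08 m^3


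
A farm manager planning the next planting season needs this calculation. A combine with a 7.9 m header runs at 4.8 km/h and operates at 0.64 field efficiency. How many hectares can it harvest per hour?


C = w * v * eta_f / 10
  = 7.9 * 4.8 * 0.64 / 10
  = 24.27 / 10
  = 2.43 ha/h


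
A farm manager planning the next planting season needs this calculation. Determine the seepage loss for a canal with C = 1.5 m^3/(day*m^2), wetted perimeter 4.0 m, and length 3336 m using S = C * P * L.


S = C * P * L
  = 1.5 * 4.0 * 3336
  = 20016 m^3/day


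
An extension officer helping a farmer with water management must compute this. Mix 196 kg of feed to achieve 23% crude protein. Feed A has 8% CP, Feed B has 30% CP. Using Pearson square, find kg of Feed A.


parts_A = CP_b - target = 30 - 23 = 7
parts_B = target - CP_a = 23 - 8 = 15
total_parts = 7 + 15 = 22
Feed A = 196 * 7 / 22 = 62.36 kg
Feed B = 196 * 15 / 22 = 133.64 kg

62.36 kg


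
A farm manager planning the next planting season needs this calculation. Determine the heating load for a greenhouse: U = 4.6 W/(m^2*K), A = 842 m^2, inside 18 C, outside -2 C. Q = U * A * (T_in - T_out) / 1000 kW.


dT = 18 - (-2) = 20 K
Q = U * A * dT
  = 4.6 * 842 * 20
  = 77464 W = 77.46 kW


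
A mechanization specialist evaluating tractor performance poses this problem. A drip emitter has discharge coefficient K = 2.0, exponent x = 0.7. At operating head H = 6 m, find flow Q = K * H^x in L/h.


Q = K * H^x
  = 2.0 * 6^0.7
  = 2.0 * 3.5051
  = 7.01 L/h


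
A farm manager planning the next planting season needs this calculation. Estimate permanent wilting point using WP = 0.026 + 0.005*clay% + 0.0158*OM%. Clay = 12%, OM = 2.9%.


WP = 0.026 + 0.005*12 + 0.0158*2.9
   = 0.026 + 0.0600 + 0.0458
   = 0.1318


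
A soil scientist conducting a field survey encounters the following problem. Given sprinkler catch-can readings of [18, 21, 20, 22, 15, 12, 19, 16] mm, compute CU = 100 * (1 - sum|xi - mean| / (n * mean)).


xbar = 143 / 8 = 17.875
sum|xi - xbar| = 21.250
CU = 100 * (1 - 21.250 / (8 * 17.875))
   = 100 * (1 - 0.1486)
   = 85.14%


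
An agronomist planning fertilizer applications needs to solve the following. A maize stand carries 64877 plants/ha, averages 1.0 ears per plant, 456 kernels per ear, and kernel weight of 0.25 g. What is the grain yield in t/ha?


Y = density * ears * kernels * kw
  = 64877 * 1.0 * 456 * 0.25 g/ha
  = 7395978 g/ha
  = 7395.98 kg/ha = 7.40 t/ha


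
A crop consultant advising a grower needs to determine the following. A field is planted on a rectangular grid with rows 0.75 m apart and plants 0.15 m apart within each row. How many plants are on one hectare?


D = 10000 / (row_sp * plant_sp)
  = 10000 / (0.75 * 0.15)
  = 10000 / 0.1125
  = 88888.89 plants/ha


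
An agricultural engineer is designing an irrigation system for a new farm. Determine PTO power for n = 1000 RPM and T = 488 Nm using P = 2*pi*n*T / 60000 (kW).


P = 2*pi*n*T / 60000
  = 2*pi * 1000 * 488 / 60000
  = 3066194.43 / 60000
  = 51.10 kW


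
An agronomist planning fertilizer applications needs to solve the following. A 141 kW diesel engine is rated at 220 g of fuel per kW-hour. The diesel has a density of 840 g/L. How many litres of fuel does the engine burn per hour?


FC = P * BSFC / rho_fuel
   = 141 * 220 / 840
   = 31020 / 840
   = 36.93 L/h


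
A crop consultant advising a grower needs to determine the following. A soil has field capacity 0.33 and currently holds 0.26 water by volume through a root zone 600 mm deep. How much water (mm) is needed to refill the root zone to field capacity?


SMD = (FC - theta) * D
    = (0.33 - 0.26) * 600
    = 0.070 * 600
    = 42 mm


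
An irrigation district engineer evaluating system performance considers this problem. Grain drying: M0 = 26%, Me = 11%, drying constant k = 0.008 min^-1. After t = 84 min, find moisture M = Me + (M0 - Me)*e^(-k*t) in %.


M = Me + (M0 - Me) * e^(-k*t)
  = 11 + (26 - 11) * e^(-0.008*84)
  = 11 + 15 * e^(-0.672)
  = 11 + 15 * 0.51069
  = 11 + 7.6603
  = 18.66%


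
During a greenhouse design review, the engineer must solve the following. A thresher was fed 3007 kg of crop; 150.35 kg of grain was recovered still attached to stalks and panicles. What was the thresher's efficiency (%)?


eta = (total - unthreshed) / total * 100
    = (3007 - 150.35) / 3007 * 100
    = 2856.65 / 3007 * 100
    = 95%


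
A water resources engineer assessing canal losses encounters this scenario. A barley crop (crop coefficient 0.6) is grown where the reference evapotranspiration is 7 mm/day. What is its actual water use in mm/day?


ETc = Kc * ET0
    = 0.6 * 7
    = 4.20 mm/day


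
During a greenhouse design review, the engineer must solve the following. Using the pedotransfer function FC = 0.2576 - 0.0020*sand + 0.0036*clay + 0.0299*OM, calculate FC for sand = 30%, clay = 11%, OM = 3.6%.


FC = 0.2576 - 0.0020*30 + 0.0036*11 + 0.0299*3.6
   = 0.2576 - 0.0600 + 0.0396 + 0.1076
   = 0.3448


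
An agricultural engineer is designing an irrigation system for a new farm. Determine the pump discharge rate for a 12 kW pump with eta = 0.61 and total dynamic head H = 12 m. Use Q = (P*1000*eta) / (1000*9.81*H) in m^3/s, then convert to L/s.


Q = (P * 1000 * eta) / (rho * g * H)
  = (12 * 1000 * 0.61) / (1000 * 9.81 * 12)
  = 7320 / 117720
  = 0.06218 m^3/s = 62.18 L/s


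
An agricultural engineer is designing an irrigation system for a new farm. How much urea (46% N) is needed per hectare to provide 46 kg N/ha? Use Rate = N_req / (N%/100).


Rate = N_required / (N_content / 100)
     = 46 / (46 / 100)
     = 46 / 0.46
     = 100 kg/ha


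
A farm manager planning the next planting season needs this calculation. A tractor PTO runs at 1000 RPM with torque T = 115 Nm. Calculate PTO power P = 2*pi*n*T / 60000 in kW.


P = 2*pi*n*T / 60000
  = 2*pi * 1000 * 115 / 60000
  = 722566.31 / 60000
  = 12.04 kW


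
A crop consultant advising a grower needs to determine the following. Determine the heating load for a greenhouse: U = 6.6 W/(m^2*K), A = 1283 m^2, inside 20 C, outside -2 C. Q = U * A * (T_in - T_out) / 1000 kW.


dT = 20 - (-2) = 22 K
Q = U * A * dT
  = 6.6 * 1283 * 22
  = 186291.60 W = 186.29 kW


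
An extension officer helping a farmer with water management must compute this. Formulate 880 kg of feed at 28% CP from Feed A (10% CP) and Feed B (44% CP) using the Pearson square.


parts_A = CP_b - target = 44 - 28 = 16
parts_B = target - CP_a = 28 - 10 = 18
total_parts = 16 + 18 = 34
Feed A = 880 * 16 / 34 = 414.12 kg
Feed B = 880 * 18 / 34 = 465.88 kg

414.12 kg


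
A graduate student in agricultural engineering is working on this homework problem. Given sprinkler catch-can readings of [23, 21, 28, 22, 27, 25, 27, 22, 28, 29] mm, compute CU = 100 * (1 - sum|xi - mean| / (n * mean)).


xbar = 252 / 10 = 25.200
sum|xi - xbar| = 26
CU = 100 * (1 - 26 / (10 * 25.200))
   = 100 * (1 - 0.1032)
   = 89.68%


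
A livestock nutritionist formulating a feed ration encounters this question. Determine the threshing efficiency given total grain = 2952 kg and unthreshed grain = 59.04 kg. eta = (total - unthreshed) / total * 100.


eta = (total - unthreshed) / total * 100
    = (2952 - 59.04) / 2952 * 100
    = 2892.96 / 2952 * 100
    = 98%


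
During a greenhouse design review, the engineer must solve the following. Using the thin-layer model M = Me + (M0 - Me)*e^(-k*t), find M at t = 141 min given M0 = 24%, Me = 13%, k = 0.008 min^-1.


M = Me + (M0 - Me) * e^(-k*t)
  = 13 + (24 - 13) * e^(-0.008*141)
  = 13 + 11 * e^(-1.128)
  = 13 + 11 * 0.32368
  = 13 + 3.5605
  = 16.56%


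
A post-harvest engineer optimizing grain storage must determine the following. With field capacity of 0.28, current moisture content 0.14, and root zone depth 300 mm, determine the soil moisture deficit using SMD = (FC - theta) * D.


SMD = (FC - theta) * D
    = (0.28 - 0.14) * 300
    = 0.140 * 300
    = 42 mm


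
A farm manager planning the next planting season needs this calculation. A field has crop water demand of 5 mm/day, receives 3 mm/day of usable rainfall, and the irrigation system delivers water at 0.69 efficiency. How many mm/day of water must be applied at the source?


IWR = (ETc - Pe) / Ea
    = (5 - 3) / 0.69
    = 2 / 0.69
    = 2.90 mm/day


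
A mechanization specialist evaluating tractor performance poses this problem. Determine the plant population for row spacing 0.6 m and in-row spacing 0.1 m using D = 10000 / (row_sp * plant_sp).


D = 10000 / (row_sp * plant_sp)
  = 10000 / (0.6 * 0.1)
  = 10000 / 0.0600
  = 166666.67 plants/ha


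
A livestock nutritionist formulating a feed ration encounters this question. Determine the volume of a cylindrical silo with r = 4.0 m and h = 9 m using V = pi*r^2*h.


V = pi * r^2 * h
  = pi * 4.0^2 * 9
  = pi * 16 * 9
  = 452.39 m^3


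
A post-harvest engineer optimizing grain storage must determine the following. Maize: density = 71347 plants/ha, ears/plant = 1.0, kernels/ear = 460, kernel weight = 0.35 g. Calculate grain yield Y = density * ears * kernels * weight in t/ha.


Y = density * ears * kernels * kw
  = 71347 * 1.0 * 460 * 0.35 g/ha
  = 11486867 g/ha
  = 11486.87 kg/ha = 11.49 t/ha


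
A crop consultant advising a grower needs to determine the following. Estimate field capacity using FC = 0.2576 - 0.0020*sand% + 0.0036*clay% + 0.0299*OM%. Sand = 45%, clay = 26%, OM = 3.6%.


FC = 0.2576 - 0.0020*45 + 0.0036*26 + 0.0299*3.6
   = 0.2576 - 0.0900 + 0.0936 + 0.1076
   = 0.3688


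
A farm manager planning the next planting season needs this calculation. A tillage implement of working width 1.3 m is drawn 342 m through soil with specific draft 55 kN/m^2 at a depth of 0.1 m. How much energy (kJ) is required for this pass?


E = k * d * w * L
  = 55 * 0.1 * 1.3 * 342
  = 2445.30 kJ


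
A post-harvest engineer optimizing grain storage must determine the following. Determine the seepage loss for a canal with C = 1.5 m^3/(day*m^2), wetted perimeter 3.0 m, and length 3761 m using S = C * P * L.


S = C * P * L
  = 1.5 * 3.0 * 3761
  = 16924.50 m^3/day


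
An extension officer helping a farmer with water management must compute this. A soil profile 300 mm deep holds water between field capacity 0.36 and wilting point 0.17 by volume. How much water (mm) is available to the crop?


AW = (FC - WP) * D
   = (0.36 - 0.17) * 300
   = 0.19 * 300
   = 57 mm


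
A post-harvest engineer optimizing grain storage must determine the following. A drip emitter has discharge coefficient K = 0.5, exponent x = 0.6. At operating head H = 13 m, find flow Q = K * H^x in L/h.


Q = K * H^x
  = 0.5 * 13^0.6
  = 0.5 * 4.6598
  = 2.33 L/h


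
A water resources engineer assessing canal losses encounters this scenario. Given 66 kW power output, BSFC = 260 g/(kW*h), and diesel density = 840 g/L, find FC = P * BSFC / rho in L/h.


FC = P * BSFC / rho_fuel
   = 66 * 260 / 840
   = 17160 / 840
   = 20.43 L/h


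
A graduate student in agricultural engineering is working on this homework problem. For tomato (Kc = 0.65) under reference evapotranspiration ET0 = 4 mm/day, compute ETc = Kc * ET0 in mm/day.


ETc = Kc * ET0
    = 0.65 * 4
    = 2.60 mm/day


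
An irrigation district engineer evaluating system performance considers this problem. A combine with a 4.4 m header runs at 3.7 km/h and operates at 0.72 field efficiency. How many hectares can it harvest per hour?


C = w * v * eta_f / 10
  = 4.4 * 3.7 * 0.72 / 10
  = 11.72 / 10
  = 1.17 ha/h


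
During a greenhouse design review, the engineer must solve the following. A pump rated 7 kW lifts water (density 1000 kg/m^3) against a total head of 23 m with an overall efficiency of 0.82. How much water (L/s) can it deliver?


Q = (P * 1000 * eta) / (rho * g * H)
  = (7 * 1000 * 0.82) / (1000 * 9.81 * 23)
  = 5740 / 225630
  = 0.02544 m^3/s = 25.44 L/s


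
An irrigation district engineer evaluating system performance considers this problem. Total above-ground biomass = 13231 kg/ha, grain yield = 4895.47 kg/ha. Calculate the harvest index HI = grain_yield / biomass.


HI = grain_yield / biomass
   = 4895.47 / 13231
   = 0.37


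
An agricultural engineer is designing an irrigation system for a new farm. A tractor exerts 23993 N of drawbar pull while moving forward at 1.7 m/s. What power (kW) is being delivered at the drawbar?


P = F * v / 1000
  = 23993 * 1.7 / 1000
  = 40788.10 / 1000
  = 40.79 kW


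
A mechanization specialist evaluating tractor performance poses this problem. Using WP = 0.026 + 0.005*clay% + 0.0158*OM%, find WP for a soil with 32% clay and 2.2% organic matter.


WP = 0.026 + 0.005*32 + 0.0158*2.2
   = 0.026 + 0.1600 + 0.0348
   = 0.2208


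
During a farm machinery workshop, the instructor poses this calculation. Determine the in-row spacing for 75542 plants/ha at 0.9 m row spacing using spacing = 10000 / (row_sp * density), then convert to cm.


spacing = 10000 / (row_sp * density)
        = 10000 / (0.9 * 75542)
        = 10000 / 67987.80
        = 0.14709 m = 14.71 cm


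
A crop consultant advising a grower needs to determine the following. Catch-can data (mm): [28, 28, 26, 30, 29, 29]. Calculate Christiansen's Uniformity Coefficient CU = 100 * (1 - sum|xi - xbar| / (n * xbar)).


xbar = 170 / 6 = 28.333
sum|xi - xbar| = 6
CU = 100 * (1 - 6 / (6 * 28.333))
   = 100 * (1 - 0.0353)
   = 96.47%


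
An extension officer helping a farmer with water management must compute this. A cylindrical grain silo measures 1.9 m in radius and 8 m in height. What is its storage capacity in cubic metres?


V = pi * r^2 * h
  = pi * 1.9^2 * 8
  = pi * 3.61 * 8
  = 90.73 m^3


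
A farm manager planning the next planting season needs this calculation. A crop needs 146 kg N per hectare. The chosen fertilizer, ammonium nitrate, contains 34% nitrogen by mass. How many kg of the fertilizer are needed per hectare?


Rate = N_required / (N_content / 100)
     = 146 / (34 / 100)
     = 146 / 0.34
     = 429.41 kg/ha


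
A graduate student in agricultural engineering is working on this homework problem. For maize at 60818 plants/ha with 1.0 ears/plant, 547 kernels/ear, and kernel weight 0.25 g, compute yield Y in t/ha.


Y = density * ears * kernels * kw
  = 60818 * 1.0 * 547 * 0.25 g/ha
  = 8316861.50 g/ha
  = 8316.86 kg/ha = 8.32 t/ha


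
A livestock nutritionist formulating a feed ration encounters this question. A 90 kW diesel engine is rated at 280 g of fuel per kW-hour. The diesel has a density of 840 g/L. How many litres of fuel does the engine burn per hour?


FC = P * BSFC / rho_fuel
   = 90 * 280 / 840
   = 25200 / 840
   = 30 L/h


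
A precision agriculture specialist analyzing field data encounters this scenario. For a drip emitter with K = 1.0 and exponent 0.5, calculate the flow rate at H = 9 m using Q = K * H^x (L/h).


Q = K * H^x
  = 1.0 * 9^0.5
  = 1.0 * 3
  = 3 L/h


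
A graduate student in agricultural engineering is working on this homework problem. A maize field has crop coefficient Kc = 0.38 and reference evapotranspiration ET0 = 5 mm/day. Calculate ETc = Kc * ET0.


ETc = Kc * ET0
    = 0.38 * 5
    = 1.90 mm/day


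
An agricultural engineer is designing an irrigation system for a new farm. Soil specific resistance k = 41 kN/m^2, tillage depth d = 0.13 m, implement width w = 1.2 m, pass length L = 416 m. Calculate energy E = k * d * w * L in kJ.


E = k * d * w * L
  = 41 * 0.13 * 1.2 * 416
  = 2660.74 kJ


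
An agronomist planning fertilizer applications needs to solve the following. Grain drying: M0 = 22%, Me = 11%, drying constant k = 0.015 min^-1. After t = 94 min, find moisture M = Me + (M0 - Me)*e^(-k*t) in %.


M = Me + (M0 - Me) * e^(-k*t)
  = 11 + (22 - 11) * e^(-0.015*94)
  = 11 + 11 * e^(-1.410)
  = 11 + 11 * 0.24414
  = 11 + 2.6856
  = 13.69%


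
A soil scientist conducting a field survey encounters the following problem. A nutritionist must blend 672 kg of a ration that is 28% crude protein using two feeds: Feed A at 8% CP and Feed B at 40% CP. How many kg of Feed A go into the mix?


parts_A = CP_b - target = 40 - 28 = 12
parts_B = target - CP_a = 28 - 8 = 20
total_parts = 12 + 20 = 32
Feed A = 672 * 12 / 32 = 252 kg
Feed B = 672 * 20 / 32 = 420 kg

252 kg


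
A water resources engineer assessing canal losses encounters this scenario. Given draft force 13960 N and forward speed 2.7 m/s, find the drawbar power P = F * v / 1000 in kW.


P = F * v / 1000
  = 13960 * 2.7 / 1000
  = 37692 / 1000
  = 37.69 kW


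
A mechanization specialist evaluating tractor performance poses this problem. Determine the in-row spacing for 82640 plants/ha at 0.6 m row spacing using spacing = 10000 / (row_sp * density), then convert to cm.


spacing = 10000 / (row_sp * density)
        = 10000 / (0.6 * 82640)
        = 10000 / 49584
        = 0.20168 m = 20.17 cm


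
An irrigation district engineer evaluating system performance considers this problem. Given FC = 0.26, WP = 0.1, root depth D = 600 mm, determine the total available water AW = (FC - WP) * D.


AW = (FC - WP) * D
   = (0.26 - 0.1) * 600
   = 0.16 * 600
   = 96 mm


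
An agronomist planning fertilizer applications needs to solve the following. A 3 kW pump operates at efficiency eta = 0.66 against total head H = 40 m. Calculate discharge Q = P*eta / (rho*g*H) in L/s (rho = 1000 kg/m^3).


Q = (P * 1000 * eta) / (rho * g * H)
  = (3 * 1000 * 0.66) / (1000 * 9.81 * 40)
  = 1980 / 392400
  = 0.00505 m^3/s = 5.05 L/s


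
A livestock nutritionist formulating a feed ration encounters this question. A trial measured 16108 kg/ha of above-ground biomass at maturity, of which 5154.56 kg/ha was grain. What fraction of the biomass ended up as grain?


HI = grain_yield / biomass
   = 5154.56 / 16108
   = 0.32


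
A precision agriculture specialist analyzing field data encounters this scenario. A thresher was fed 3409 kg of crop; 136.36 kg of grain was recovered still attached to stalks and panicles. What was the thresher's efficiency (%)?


eta = (total - unthreshed) / total * 100
    = (3409 - 136.36) / 3409 * 100
    = 3272.64 / 3409 * 100
    = 96%


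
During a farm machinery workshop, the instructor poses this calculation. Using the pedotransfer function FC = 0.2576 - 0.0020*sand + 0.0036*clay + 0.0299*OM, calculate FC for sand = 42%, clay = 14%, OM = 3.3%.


FC = 0.2576 - 0.0020*42 + 0.0036*14 + 0.0299*3.3
   = 0.2576 - 0.0840 + 0.0504 + 0.0987
   = 0.3227


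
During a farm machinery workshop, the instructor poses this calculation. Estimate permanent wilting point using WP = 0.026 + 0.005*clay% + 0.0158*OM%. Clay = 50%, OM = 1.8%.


WP = 0.026 + 0.005*50 + 0.0158*1.8
   = 0.026 + 0.2500 + 0.0284
   = 0.3044


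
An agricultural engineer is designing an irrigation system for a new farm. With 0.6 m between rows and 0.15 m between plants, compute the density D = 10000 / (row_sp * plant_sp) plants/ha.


D = 10000 / (row_sp * plant_sp)
  = 10000 / (0.6 * 0.15)
  = 10000 / 0.0900
  = 111111.11 plants/ha


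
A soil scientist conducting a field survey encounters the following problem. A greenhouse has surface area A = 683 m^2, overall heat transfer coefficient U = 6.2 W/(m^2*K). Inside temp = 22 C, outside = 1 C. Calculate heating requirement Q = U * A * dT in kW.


dT = 22 - (1) = 21 K
Q = U * A * dT
  = 6.2 * 683 * 21
  = 88926.60 W = 88.93 kW


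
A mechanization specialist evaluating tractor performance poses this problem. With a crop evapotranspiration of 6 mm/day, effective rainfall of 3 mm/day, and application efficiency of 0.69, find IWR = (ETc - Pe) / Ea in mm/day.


IWR = (ETc - Pe) / Ea
    = (6 - 3) / 0.69
    = 3 / 0.69
    = 4.35 mm/day


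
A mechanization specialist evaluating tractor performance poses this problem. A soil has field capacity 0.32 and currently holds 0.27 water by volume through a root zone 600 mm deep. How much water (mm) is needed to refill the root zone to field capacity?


SMD = (FC - theta) * D
    = (0.32 - 0.27) * 600
    = 0.050 * 600
    = 30 mm


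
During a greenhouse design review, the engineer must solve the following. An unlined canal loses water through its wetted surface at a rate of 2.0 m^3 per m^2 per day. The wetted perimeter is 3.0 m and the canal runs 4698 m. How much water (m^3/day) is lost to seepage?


S = C * P * L
  = 2.0 * 3.0 * 4698
  = 28188 m^3/day


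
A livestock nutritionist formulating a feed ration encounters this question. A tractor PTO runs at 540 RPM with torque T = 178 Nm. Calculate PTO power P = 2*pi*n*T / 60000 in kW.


P = 2*pi*n*T / 60000
  = 2*pi * 540 * 178 / 60000
  = 603939.77 / 60000
  = 10.07 kW


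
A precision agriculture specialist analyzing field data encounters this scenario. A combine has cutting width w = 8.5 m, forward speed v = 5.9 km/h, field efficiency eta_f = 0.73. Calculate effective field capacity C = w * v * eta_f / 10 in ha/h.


C = w * v * eta_f / 10
  = 8.5 * 5.9 * 0.73 / 10
  = 36.61 / 10
  = 3.66 ha/h


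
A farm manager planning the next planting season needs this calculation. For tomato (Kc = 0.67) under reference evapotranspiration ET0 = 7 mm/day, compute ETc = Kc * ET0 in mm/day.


ETc = Kc * ET0
    = 0.67 * 7
    = 4.69 mm/day


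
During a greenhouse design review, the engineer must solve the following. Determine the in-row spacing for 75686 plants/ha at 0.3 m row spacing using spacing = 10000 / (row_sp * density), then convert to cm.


spacing = 10000 / (row_sp * density)
        = 10000 / (0.3 * 75686)
        = 10000 / 22705.80
        = 0.44042 m = 44.04 cm


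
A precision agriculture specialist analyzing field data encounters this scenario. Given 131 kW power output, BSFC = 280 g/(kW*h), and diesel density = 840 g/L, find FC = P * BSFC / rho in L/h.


FC = P * BSFC / rho_fuel
   = 131 * 280 / 840
   = 36680 / 840
   = 43.67 L/h


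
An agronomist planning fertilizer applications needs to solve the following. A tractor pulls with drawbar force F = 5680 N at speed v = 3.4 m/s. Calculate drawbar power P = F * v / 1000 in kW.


P = F * v / 1000
  = 5680 * 3.4 / 1000
  = 19312 / 1000
  = 19.31 kW


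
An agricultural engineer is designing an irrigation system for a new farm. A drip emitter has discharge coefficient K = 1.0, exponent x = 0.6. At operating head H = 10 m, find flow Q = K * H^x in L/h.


Q = K * H^x
  = 1.0 * 10^0.6
  = 1.0 * 3.9811
  = 3.98 L/h


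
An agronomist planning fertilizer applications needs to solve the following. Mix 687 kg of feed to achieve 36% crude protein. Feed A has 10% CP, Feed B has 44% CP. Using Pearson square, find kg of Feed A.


parts_A = CP_b - target = 44 - 36 = 8
parts_B = target - CP_a = 36 - 10 = 26
total_parts = 8 + 26 = 34
Feed A = 687 * 8 / 34 = 161.65 kg
Feed B = 687 * 26 / 34 = 525.35 kg

161.65 kg


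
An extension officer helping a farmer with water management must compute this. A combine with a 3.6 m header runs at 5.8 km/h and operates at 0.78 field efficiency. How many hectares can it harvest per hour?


C = w * v * eta_f / 10
  = 3.6 * 5.8 * 0.78 / 10
  = 16.29 / 10
  = 1.63 ha/h


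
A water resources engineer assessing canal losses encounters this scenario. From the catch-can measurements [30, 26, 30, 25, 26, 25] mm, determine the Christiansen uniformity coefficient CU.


xbar = 162 / 6 = 27
sum|xi - xbar| = 12
CU = 100 * (1 - 12 / (6 * 27))
   = 100 * (1 - 0.0741)
   = 92.59%


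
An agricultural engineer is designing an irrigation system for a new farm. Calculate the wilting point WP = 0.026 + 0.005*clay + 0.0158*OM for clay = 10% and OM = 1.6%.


WP = 0.026 + 0.005*10 + 0.0158*1.6
   = 0.026 + 0.0500 + 0.0253
   = 0.1013


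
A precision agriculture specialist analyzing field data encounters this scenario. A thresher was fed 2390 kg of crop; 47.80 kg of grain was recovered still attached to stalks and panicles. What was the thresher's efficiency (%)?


eta = (total - unthreshed) / total * 100
    = (2390 - 47.80) / 2390 * 100
    = 2342.20 / 2390 * 100
    = 98%


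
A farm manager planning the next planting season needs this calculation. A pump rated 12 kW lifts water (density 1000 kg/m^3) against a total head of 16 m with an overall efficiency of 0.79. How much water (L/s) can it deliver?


Q = (P * 1000 * eta) / (rho * g * H)
  = (12 * 1000 * 0.79) / (1000 * 9.81 * 16)
  = 9480 / 156960
  = 0.06040 m^3/s = 60.40 L/s


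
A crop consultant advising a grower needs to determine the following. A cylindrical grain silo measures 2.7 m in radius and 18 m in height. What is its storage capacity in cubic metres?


V = pi * r^2 * h
  = pi * 2.7^2 * 18
  = pi * 7.29 * 18
  = 412.24 m^3


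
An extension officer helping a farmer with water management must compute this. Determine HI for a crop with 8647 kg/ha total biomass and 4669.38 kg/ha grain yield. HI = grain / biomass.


HI = grain_yield / biomass
   = 4669.38 / 8647
   = 0.54


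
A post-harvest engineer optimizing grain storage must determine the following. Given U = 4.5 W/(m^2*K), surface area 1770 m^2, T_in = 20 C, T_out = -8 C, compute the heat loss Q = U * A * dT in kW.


dT = 20 - (-8) = 28 K
Q = U * A * dT
  = 4.5 * 1770 * 28
  = 223020 W = 223.02 kW


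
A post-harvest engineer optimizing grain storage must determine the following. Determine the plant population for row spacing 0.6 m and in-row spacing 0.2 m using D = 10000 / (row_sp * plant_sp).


D = 10000 / (row_sp * plant_sp)
  = 10000 / (0.6 * 0.2)
  = 10000 / 0.1200
  = 83333.33 plants/ha


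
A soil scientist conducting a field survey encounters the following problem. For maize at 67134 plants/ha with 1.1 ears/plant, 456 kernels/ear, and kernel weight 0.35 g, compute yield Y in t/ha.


Y = density * ears * kernels * kw
  = 67134 * 1.1 * 456 * 0.35 g/ha
  = 11786045.04 g/ha
  = 11786.05 kg/ha = 11.79 t/ha


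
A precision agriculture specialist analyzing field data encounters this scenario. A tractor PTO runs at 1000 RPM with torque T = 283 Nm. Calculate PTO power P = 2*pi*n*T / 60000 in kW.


P = 2*pi*n*T / 60000
  = 2*pi * 1000 * 283 / 60000
  = 1778141.44 / 60000
  = 29.64 kW


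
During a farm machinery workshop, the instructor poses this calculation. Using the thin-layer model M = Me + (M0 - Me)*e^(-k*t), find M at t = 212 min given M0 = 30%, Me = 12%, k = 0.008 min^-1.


M = Me + (M0 - Me) * e^(-k*t)
  = 12 + (30 - 12) * e^(-0.008*212)
  = 12 + 18 * e^(-1.696)
  = 12 + 18 * 0.18342
  = 12 + 3.3015
  = 15.30%


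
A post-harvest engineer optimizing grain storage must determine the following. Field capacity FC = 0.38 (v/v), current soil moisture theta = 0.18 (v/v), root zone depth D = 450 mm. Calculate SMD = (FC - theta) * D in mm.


SMD = (FC - theta) * D
    = (0.38 - 0.18) * 450
    = 0.200 * 450
    = 90 mm


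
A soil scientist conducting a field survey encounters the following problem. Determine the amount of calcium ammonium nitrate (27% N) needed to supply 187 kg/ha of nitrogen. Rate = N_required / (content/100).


Rate = N_required / (N_content / 100)
     = 187 / (27 / 100)
     = 187 / 0.27
     = 692.59 kg/ha


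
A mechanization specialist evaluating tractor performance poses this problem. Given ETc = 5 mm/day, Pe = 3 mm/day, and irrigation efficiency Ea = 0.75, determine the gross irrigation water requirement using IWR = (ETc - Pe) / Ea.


IWR = (ETc - Pe) / Ea
    = (5 - 3) / 0.75
    = 2 / 0.75
    = 2.67 mm/day


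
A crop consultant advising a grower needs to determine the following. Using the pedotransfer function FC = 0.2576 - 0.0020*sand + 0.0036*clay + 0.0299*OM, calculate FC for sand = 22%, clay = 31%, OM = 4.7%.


FC = 0.2576 - 0.0020*22 + 0.0036*31 + 0.0299*4.7
   = 0.2576 - 0.0440 + 0.1116 + 0.1405
   = 0.4657


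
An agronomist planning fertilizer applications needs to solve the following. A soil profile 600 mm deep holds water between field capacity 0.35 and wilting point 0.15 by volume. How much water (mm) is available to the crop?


AW = (FC - WP) * D
   = (0.35 - 0.15) * 600
   = 0.20 * 600
   = 120 mm


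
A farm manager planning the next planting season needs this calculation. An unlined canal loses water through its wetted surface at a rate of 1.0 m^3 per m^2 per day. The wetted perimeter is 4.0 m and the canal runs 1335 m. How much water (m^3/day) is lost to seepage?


S = C * P * L
  = 1.0 * 4.0 * 1335
  = 5340 m^3/day


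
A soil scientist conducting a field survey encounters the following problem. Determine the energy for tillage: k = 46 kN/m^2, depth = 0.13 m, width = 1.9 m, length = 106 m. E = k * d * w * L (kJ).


E = k * d * w * L
  = 46 * 0.13 * 1.9 * 106
  = 1204.37 kJ


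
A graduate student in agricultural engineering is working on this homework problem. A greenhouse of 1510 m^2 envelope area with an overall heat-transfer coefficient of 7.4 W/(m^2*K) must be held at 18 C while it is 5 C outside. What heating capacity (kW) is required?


dT = 18 - (5) = 13 K
Q = U * A * dT
  = 7.4 * 1510 * 13
  = 145262 W = 145.26 kW


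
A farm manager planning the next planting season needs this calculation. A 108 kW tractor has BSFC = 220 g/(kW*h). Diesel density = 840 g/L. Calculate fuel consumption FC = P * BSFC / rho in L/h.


FC = P * BSFC / rho_fuel
   = 108 * 220 / 840
   = 23760 / 840
   = 28.29 L/h


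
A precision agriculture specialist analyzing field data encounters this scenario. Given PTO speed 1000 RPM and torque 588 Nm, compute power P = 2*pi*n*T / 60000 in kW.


P = 2*pi*n*T / 60000
  = 2*pi * 1000 * 588 / 60000
  = 3694512.96 / 60000
  = 61.58 kW
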